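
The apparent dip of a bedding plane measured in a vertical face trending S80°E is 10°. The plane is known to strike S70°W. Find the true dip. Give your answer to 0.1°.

The section is 30° from the strike.
tan(true dip) = tan 10° / sin 30° = 0.3527
true dip = arctan 0.3527 = 19.43°

19.4°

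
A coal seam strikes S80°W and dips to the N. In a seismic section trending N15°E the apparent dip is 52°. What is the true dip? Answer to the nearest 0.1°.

β = acute angle between strike S80°W and section N15°E = 65°.
tan(true dip) = tan 52° / sin 65° = 1.4123
δ = arctan(1.4123) = 54.70°

54.7°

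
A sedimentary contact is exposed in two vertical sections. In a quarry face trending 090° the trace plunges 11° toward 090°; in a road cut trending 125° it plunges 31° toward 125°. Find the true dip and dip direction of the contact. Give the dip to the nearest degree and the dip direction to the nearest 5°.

Represent each trace as a vector plunging at its apparent dip toward its trend (east-north-up frame): v₁ = (0.982, 0.000, -0.191), v₂ = (0.702, -0.492, -0.515).
n = v₁ × v₂ = (0.094, -0.372, 0.483) (taken with n_z > 0).
Dip δ = arctan(|n_h|/n_z) = arctan(0.383/0.483) = 38.5°.
Dip direction = atan2(0.094, -0.372) = 166° (azimuth of n's horizontal projection).

true dip 38°, dip direction 165°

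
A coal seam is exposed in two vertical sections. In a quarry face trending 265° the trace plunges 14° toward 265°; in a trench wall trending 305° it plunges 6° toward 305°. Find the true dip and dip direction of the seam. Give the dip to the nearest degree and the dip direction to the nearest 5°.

true dip 16°, dip direction 235°

The two traces are lines in the plane: v₁ = (sin 265°·cos 14°, cos 265°·cos 14°, −sin 14°), v₂ = (sin 305°·cos 6°, cos 305°·cos 6°, −sin 6°).
n = v₁ × v₂ = (-0.147, -0.096, 0.620) (taken with n_z > 0).
Dip δ = arctan(|n_h|/n_z) = arctan(0.175/0.620) = 15.8°.
Dip direction = azimuth of (n_x, n_y) = atan2(-0.147, -0.096) = 237°.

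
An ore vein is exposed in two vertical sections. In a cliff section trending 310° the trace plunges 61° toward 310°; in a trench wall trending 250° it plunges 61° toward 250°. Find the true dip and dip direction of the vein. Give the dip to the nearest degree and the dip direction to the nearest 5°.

Each apparent-dip line lies in the plane. As unit vectors (x east, y north, z up), v₁ plunges 61°→310° and v₂ plunges 61°→250°.
The plane normal is n = v₁ × v₂ ∝ (-0.418, 0.074, 0.204).
Dip δ = arctan(|n_h|/n_z) = arctan(0.424/0.204) = 64.4°.
The horizontal component of n points toward azimuth atan2(n_x, n_y) = 280°, the dip direction.

true dip 64°, dip direction 280°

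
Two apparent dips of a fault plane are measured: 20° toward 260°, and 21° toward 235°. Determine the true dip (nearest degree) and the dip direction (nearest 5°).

Represent each trace as a vector plunging at its apparent dip toward its trend (east-north-up frame): v₁ = (-0.925, -0.163, -0.342), v₂ = (-0.765, -0.535, -0.358).
The plane normal is n = v₁ × v₂ ∝ (-0.125, -0.070, 0.371).
tan δ = √(n_x²+n_y²)/n_z = 0.143/0.371, so δ = 21.1°.
Dip direction = azimuth of (n_x, n_y) = atan2(-0.125, -0.070) = 241°.

true dip 21°, dip direction 240°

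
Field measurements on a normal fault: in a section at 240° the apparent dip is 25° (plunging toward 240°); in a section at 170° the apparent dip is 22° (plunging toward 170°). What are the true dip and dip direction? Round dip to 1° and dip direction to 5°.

true dip 28°, dip direction 210°

The two traces are lines in the plane: v₁ = (sin 240°·cos 25°, cos 240°·cos 25°, −sin 25°), v₂ = (sin 170°·cos 22°, cos 170°·cos 22°, −sin 22°).
The plane normal is n = v₁ × v₂ ∝ (-0.216, -0.362, 0.790).
Dip δ = arctan(|n_h|/n_z) = arctan(0.422/0.790) = 28.1°.
Dip direction = atan2(-0.216, -0.362) = 211° (azimuth of n's horizontal projection).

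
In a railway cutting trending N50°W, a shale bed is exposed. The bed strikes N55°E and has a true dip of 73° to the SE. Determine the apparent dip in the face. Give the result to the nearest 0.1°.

The strike is N55°E and the section trends N50°W; the acute angle between them is β = 75°.
tan(apparent dip) = tan 73° · sin 75° = 3.1594
apparent dip = arctan 3.1594 = 72.44°

72.4°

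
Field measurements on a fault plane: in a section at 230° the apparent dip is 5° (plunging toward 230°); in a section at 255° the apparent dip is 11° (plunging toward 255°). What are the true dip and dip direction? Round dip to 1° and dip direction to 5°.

The two traces are lines in the plane: v₁ = (sin 230°·cos 5°, cos 230°·cos 5°, −sin 5°), v₂ = (sin 255°·cos 11°, cos 255°·cos 11°, −sin 11°).
The plane normal is n = v₁ × v₂ ∝ (-0.100, 0.063, 0.413).
Dip δ = arctan(|n_h|/n_z) = arctan(0.118/0.413) = 16.0°.
Dip direction = atan2(-0.100, 0.063) = 302° (azimuth of n's horizontal projection).

true dip 16°, dip direction 300°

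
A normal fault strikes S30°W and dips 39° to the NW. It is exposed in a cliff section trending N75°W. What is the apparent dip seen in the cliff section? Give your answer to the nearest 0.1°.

Angle between strike (S30°W) and section (N75°W): β = 75°.
tan α = tan 39° × sin 75° = 0.8098 × 0.9659 = 0.7822
apparent dip = arctan 0.7822 = 38.03°

38.0°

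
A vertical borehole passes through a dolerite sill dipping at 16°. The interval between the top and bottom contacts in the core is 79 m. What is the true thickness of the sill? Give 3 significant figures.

75.9 m

True thickness t = h · cos(dip) = 79 × cos 16°
t = 79 × 0.9613 = 75.940 m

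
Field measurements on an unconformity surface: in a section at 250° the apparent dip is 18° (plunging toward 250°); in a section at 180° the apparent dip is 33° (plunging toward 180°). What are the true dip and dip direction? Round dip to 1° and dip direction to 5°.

true dip 33°, dip direction 190°

Represent each trace as a vector plunging at its apparent dip toward its trend (east-north-up frame): v₁ = (-0.894, -0.325, -0.309), v₂ = (0.000, -0.839, -0.545).
The plane normal is n = v₁ × v₂ ∝ (-0.082, -0.487, 0.750).
tan δ = √(n_x²+n_y²)/n_z = 0.494/0.750, so δ = 33.4°.
The horizontal component of n points toward azimuth atan2(n_x, n_y) = 190°, the dip direction.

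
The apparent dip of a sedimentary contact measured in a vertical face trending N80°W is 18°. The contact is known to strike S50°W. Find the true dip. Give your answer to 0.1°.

23.0°

β = acute angle between strike S50°W and section N80°W = 50°.
tan δ = tan α / sin β = tan 18° / sin 50° = 0.3249 / 0.7660 = 0.4242
δ = arctan(0.4242) = 22.98°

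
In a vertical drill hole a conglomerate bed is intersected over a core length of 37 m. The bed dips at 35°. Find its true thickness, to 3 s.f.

30.3 m

True thickness t = h · cos(dip) = 37 × cos 35°
t = 37 × 0.8192 = 30.309 m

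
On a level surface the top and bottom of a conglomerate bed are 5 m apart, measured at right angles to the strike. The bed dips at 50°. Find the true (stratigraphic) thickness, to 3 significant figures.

True thickness t = w · sin(dip) = 5 × sin 50°
t = 5 × 0.7660 = 3.830 m

3.83 m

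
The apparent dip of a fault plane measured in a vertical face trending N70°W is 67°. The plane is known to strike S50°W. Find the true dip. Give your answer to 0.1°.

69.8°

β = acute angle between strike S50°W and section N70°W = 60°.
tan δ = tan α / sin β = tan 67° / sin 60° = 2.3559 / 0.8660 = 2.7203
true dip = arctan 2.7203 = 69.82°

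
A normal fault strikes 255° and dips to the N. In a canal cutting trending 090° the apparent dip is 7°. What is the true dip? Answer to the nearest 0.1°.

β = acute angle between strike 255° and section 090° = 15°.
tan δ = tan α / sin β = tan 7° / sin 15° = 0.1228 / 0.2588 = 0.4744
δ = arctan(0.4744) = 25.38°

25.4°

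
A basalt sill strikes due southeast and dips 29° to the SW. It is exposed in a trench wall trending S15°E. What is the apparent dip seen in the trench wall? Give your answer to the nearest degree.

The strike is due southeast and the section trends S15°E; the acute angle between them is β = 30°.
tan α = tan 29° × sin 30° = 0.5543 × 0.5000 = 0.2772
apparent dip = arctan 0.2772 = 15.49°

15°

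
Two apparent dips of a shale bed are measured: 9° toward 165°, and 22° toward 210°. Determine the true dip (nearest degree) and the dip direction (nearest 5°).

Represent each trace as a vector plunging at its apparent dip toward its trend (east-north-up frame): v₁ = (0.256, -0.954, -0.156), v₂ = (-0.464, -0.803, -0.375).
n = v₁ × v₂ = (-0.232, -0.168, 0.648) (taken with n_z > 0).
Dip δ = arctan(|n_h|/n_z) = arctan(0.286/0.648) = 23.9°.
Dip direction = atan2(-0.232, -0.168) = 234° (azimuth of n's horizontal projection).

true dip 24°, dip direction 235°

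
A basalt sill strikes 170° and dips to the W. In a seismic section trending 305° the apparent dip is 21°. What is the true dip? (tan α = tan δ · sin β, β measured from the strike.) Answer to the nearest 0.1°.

β = acute angle between strike 170° and section 305° = 45°.
tan δ = tan α / sin β = tan 21° / sin 45° = 0.3839 / 0.7071 = 0.5429
true dip = arctan 0.5429 = 28.50°

28.5°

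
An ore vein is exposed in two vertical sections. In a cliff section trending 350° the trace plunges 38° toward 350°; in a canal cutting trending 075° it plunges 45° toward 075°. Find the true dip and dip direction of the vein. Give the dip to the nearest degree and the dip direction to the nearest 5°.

true dip 51°, dip direction 040°

Each apparent-dip line lies in the plane. As unit vectors (x east, y north, z up), v₁ plunges 38°→350° and v₂ plunges 45°→075°.
n = v₁ × v₂ = (0.436, 0.517, 0.555) (taken with n_z > 0).
tan δ = √(n_x²+n_y²)/n_z = 0.677/0.555, so δ = 50.6°.
The horizontal component of n points toward azimuth atan2(n_x, n_y) = 40°, the dip direction.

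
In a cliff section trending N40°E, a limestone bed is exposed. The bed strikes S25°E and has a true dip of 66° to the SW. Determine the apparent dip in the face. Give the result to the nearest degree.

The section lies 65° from the strike.
tan α = tan 66° × sin 65° = 2.2460 × 0.9063 = 2.0356
α = arctan(2.0356) = 63.84°

64°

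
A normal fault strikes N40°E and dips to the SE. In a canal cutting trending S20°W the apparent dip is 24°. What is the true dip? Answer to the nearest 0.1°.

β = acute angle between strike N40°E and section S20°W = 20°.
tan δ = tan α / sin β = tan 24° / sin 20° = 0.4452 / 0.3420 = 1.3018
true dip = arctan 1.3018 = 52.47°

52.5°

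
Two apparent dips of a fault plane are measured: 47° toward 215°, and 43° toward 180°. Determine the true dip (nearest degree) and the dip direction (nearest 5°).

true dip 47°, dip direction 210°

Represent each trace as a vector plunging at its apparent dip toward its trend (east-north-up frame): v₁ = (-0.391, -0.559, -0.731), v₂ = (0.000, -0.731, -0.682).
Cross product v₁ × v₂ gives the pole to the plane: n ∝ (-0.154, -0.267, 0.286).
True dip = arccos(n_z / |n|) = arccos(0.6806) = 47.1°.
Dip direction = azimuth of (n_x, n_y) = atan2(-0.154, -0.267) = 210°.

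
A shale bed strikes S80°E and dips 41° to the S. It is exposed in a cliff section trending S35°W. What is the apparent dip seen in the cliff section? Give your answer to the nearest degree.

Angle between strike (S80°E) and section (S35°W): β = 65°.
tan(apparent dip) = tan 41° · sin 65° = 0.7878
apparent dip = arctan 0.7878 = 38.23°

38°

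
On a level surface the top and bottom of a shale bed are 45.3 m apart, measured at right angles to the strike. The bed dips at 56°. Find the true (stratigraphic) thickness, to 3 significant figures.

True thickness t = w · sin(dip) = 45.3 × sin 56°
t = 45.3 × 0.8290 = 37.555 m

37.6 m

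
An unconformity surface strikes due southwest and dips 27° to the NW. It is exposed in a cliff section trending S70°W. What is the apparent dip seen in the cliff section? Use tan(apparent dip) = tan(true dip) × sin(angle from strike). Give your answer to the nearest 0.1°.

12.2°

The strike is due southwest and the section trends S70°W; the acute angle between them is β = 25°.
tan α = tan 27° × sin 25° = 0.5095 × 0.4226 = 0.2153
α = arctan(0.2153) = 12.15°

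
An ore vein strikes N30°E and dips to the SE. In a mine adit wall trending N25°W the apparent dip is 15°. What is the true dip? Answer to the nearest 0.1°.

18.1°

β = acute angle between strike N30°E and section N25°W = 55°.
tan(true dip) = tan 15° / sin 55° = 0.3271
δ = arctan(0.3271) = 18.11°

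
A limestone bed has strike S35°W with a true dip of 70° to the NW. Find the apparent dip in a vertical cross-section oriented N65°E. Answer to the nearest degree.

The strike is S35°W and the section trends N65°E; the acute angle between them is β = 30°.
tan(apparent dip) = tan 70° · sin 30° = 1.3737
apparent dip = arctan 1.3737 = 53.95°

54°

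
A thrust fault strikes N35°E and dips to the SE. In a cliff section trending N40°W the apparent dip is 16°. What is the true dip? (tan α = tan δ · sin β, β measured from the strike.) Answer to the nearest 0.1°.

β = acute angle between strike N35°E and section N40°W = 75°.
tan δ = tan α / sin β = tan 16° / sin 75° = 0.2867 / 0.9659 = 0.2969
true dip = arctan 0.2969 = 16.53°

16.5°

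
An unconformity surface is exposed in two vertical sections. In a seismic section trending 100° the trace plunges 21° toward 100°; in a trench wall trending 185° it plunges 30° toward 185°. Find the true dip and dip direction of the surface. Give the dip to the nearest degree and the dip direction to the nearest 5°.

Represent each trace as a vector plunging at its apparent dip toward its trend (east-north-up frame): v₁ = (0.919, -0.162, -0.358), v₂ = (-0.075, -0.863, -0.500).
The plane normal is n = v₁ × v₂ ∝ (0.228, -0.487, 0.805).
True dip = arccos(n_z / |n|) = arccos(0.8318) = 33.7°.
Dip direction = azimuth of (n_x, n_y) = atan2(0.228, -0.487) = 155°.

true dip 34°, dip direction 155°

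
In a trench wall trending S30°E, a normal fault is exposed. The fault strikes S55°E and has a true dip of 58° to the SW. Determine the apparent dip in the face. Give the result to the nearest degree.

34°

The section lies 25° from the strike.
tan(apparent dip) = tan 58° · sin 25° = 0.6763
α = arctan(0.6763) = 34.07°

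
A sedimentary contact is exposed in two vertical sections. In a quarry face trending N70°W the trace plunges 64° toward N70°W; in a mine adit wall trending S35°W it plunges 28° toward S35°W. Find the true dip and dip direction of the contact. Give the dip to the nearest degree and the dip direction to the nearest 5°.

true dip 64°, dip direction 290°

Represent each trace as a vector plunging at its apparent dip toward its trend (east-north-up frame): v₁ = (-0.412, 0.150, -0.899), v₂ = (-0.506, -0.723, -0.469).
Cross product v₁ × v₂ gives the pole to the plane: n ∝ (-0.720, 0.262, 0.374).
Dip δ = arctan(|n_h|/n_z) = arctan(0.767/0.374) = 64.0°.
The horizontal component of n points toward azimuth atan2(n_x, n_y) = 290°, the dip direction.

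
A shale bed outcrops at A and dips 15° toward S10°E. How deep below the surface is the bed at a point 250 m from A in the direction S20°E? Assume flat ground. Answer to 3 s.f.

66.0 m

The hole lies 10° from the dip direction, so the down-dip offset is 250 × cos 10° = 246.20 m.
Depth = down-dip offset × tan(dip) = 246.20 × tan 15° = 246.20 × 0.2679
Depth = 65.97 m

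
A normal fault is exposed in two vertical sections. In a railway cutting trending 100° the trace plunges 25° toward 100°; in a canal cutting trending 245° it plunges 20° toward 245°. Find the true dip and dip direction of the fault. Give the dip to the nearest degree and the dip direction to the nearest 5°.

true dip 54°, dip direction 170°

The two traces are lines in the plane: v₁ = (sin 100°·cos 25°, cos 100°·cos 25°, −sin 25°), v₂ = (sin 245°·cos 20°, cos 245°·cos 20°, −sin 20°).
The plane normal is n = v₁ × v₂ ∝ (0.114, -0.665, 0.488).
tan δ = √(n_x²+n_y²)/n_z = 0.675/0.488, so δ = 54.1°.
Dip direction = azimuth of (n_x, n_y) = atan2(0.114, -0.665) = 170°.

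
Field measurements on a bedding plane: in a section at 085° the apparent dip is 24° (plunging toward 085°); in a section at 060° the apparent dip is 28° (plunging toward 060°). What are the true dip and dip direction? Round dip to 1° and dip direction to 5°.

The two traces are lines in the plane: v₁ = (sin 85°·cos 24°, cos 85°·cos 24°, −sin 24°), v₂ = (sin 60°·cos 28°, cos 60°·cos 28°, −sin 28°).
n = v₁ × v₂ = (0.142, 0.116, 0.341) (taken with n_z > 0).
Dip δ = arctan(|n_h|/n_z) = arctan(0.184/0.341) = 28.3°.
Dip direction = atan2(0.142, 0.116) = 51° (azimuth of n's horizontal projection).

true dip 28°, dip direction 050°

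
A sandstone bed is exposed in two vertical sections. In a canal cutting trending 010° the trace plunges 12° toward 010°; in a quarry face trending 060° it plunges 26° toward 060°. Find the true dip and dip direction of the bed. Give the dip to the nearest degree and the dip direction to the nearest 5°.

Represent each trace as a vector plunging at its apparent dip toward its trend (east-north-up frame): v₁ = (0.170, 0.963, -0.208), v₂ = (0.778, 0.449, -0.438).
Cross product v₁ × v₂ gives the pole to the plane: n ∝ (0.329, 0.087, 0.673).
True dip = arccos(n_z / |n|) = arccos(0.8926) = 26.8°.
Dip direction = azimuth of (n_x, n_y) = atan2(0.329, 0.087) = 75°.

true dip 27°, dip direction 075°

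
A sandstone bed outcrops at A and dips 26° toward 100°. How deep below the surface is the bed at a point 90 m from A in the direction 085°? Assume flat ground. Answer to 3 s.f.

42.4 m

The hole lies 15° from the dip direction, so the down-dip offset is 90 × cos 15° = 86.93 m.
Depth = down-dip offset × tan(dip) = 86.93 × tan 26° = 86.93 × 0.4877
Depth = 42.40 m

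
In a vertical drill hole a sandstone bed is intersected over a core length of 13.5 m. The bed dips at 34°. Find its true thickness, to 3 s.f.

True thickness t = h · cos(dip) = 13.5 × cos 34°
t = 13.5 × 0.8290 = 11.192 m

11.2 m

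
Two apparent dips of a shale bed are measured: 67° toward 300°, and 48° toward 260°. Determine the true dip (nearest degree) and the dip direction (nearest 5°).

true dip 69°, dip direction 325°

Represent each trace as a vector plunging at its apparent dip toward its trend (east-north-up frame): v₁ = (-0.338, 0.195, -0.921), v₂ = (-0.659, -0.116, -0.743).
The plane normal is n = v₁ × v₂ ∝ (-0.252, 0.355, 0.168).
True dip = arccos(n_z / |n|) = arccos(0.3600) = 68.9°.
Dip direction = atan2(-0.252, 0.355) = 325° (azimuth of n's horizontal projection).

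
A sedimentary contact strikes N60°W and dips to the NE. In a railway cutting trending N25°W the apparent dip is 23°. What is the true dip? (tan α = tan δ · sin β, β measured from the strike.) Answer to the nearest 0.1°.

β = acute angle between strike N60°W and section N25°W = 35°.
tan δ = tan α / sin β = tan 23° / sin 35° = 0.4245 / 0.5736 = 0.7400
δ = arctan(0.7400) = 36.50°

36.5°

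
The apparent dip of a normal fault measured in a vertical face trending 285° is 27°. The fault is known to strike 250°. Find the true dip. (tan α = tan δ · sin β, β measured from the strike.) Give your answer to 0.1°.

The section is 35° from the strike.
tan(true dip) = tan 27° / sin 35° = 0.8883
δ = arctan(0.8883) = 41.62°

41.6°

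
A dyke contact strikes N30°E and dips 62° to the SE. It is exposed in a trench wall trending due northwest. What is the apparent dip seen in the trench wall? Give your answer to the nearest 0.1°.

The section lies 75° from the strike.
tan α = tan 62° × sin 75° = 1.8807 × 0.9659 = 1.8166
apparent dip = arctan 1.8166 = 61.17°

61.2°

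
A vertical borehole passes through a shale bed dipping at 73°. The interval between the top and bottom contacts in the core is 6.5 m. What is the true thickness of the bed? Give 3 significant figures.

True thickness t = h · cos(dip) = 6.5 × cos 73°
t = 6.5 × 0.2924 = 1.900 m

1.90 m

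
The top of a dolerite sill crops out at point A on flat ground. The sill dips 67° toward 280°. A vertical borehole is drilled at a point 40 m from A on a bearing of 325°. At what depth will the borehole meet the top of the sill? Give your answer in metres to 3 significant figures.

66.6 m

The hole lies 45° from the dip direction, so the down-dip offset is 40 × cos 45° = 28.28 m.
Depth = down-dip offset × tan(dip) = 28.28 × tan 67° = 28.28 × 2.3559
Depth = 66.63 m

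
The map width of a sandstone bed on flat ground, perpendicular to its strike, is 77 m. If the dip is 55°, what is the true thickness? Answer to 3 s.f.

63.1 m

True thickness t = w · sin(dip) = 77 × sin 55°
t = 77 × 0.8192 = 63.075 m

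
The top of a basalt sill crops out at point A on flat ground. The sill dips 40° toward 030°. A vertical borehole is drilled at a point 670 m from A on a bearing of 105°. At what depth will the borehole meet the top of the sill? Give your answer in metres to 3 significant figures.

146 m

The hole lies 75° from the dip direction, so the down-dip offset is 670 × cos 75° = 173.41 m.
Depth = down-dip offset × tan(dip) = 173.41 × tan 40° = 173.41 × 0.8391
Depth = 145.51 m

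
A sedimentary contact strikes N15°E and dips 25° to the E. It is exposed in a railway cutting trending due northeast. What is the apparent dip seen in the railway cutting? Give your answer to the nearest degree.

Angle between strike (N15°E) and section (due northeast): β = 30°.
tan α = tan 25° × sin 30° = 0.4663 × 0.5000 = 0.2332
α = arctan(0.2332) = 13.12°

13°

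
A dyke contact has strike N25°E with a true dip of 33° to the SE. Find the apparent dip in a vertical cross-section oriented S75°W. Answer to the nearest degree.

26°

The strike is N25°E and the section trends S75°W; the acute angle between them is β = 50°.
tan α = tan 33° × sin 50° = 0.6494 × 0.7660 = 0.4975
α = arctan(0.4975) = 26.45°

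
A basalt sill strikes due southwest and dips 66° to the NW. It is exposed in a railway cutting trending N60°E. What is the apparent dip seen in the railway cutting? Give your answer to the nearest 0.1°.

Angle between strike (due southwest) and section (N60°E): β = 15°.
tan α = tan 66° × sin 15° = 2.2460 × 0.2588 = 0.5813
α = arctan(0.5813) = 30.17°

30.2°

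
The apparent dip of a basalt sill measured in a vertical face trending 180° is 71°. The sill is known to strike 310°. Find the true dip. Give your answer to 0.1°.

75.2°

β = acute angle between strike 310° and section 180° = 50°.
tan(true dip) = tan 71° / sin 50° = 3.7912
true dip = arctan 3.7912 = 75.22°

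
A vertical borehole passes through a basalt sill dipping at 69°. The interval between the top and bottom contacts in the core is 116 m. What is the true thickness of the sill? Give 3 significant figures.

True thickness t = h · cos(dip) = 116 × cos 69°
t = 116 × 0.3584 = 41.571 m

41.6 m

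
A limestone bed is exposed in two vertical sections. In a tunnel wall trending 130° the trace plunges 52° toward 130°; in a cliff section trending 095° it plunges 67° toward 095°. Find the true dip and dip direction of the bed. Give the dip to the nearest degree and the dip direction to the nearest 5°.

true dip 69°, dip direction 070°

The two traces are lines in the plane: v₁ = (sin 130°·cos 52°, cos 130°·cos 52°, −sin 52°), v₂ = (sin 95°·cos 67°, cos 95°·cos 67°, −sin 67°).
n = v₁ × v₂ = (0.337, 0.127, 0.138) (taken with n_z > 0).
tan δ = √(n_x²+n_y²)/n_z = 0.361/0.138, so δ = 69.1°.
Dip direction = azimuth of (n_x, n_y) = atan2(0.337, 0.127) = 69°.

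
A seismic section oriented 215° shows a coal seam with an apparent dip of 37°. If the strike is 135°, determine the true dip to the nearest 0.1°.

37.4°

The section is 80° from the strike.
tan δ = tan α / sin β = tan 37° / sin 80° = 0.7536 / 0.9848 = 0.7652
true dip = arctan 0.7652 = 37.42°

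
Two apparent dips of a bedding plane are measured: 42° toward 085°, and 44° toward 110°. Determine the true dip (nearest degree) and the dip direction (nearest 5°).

Each apparent-dip line lies in the plane. As unit vectors (x east, y north, z up), v₁ plunges 42°→085° and v₂ plunges 44°→110°.
n = v₁ × v₂ = (0.210, -0.062, 0.226) (taken with n_z > 0).
True dip = arccos(n_z / |n|) = arccos(0.7187) = 44.1°.
The horizontal component of n points toward azimuth atan2(n_x, n_y) = 106°, the dip direction.

true dip 44°, dip direction 105°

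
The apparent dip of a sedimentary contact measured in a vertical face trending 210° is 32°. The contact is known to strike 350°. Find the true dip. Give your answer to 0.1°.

44.2°

The section is 40° from the strike.
tan δ = tan α / sin β = tan 32° / sin 40° = 0.6249 / 0.6428 = 0.9721
true dip = arctan 0.9721 = 44.19°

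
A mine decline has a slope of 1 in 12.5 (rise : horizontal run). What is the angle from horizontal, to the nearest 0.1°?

4.6°

tan θ = 1/12.5 = 0.0800
θ = arctan(0.0800) = 4.57°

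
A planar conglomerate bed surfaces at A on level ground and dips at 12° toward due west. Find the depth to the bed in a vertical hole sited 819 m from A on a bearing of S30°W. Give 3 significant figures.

The hole lies 60° from the dip direction, so the down-dip offset is 819 × cos 60° = 409.50 m.
Depth = down-dip offset × tan(dip) = 409.50 × tan 12° = 409.50 × 0.2126
Depth = 87.04 m

87.0 m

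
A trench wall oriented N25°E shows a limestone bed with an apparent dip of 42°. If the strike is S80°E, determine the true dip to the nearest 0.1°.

The section is 75° from the strike.
tan δ = tan α / sin β = tan 42° / sin 75° = 0.9004 / 0.9659 = 0.9322
δ = arctan(0.9322) = 42.99°

43.0°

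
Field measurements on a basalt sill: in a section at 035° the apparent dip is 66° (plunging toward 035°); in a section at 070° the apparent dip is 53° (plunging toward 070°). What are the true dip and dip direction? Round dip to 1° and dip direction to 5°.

Represent each trace as a vector plunging at its apparent dip toward its trend (east-north-up frame): v₁ = (0.233, 0.333, -0.914), v₂ = (0.566, 0.206, -0.799).
Cross product v₁ × v₂ gives the pole to the plane: n ∝ (0.078, 0.330, 0.140).
Dip δ = arctan(|n_h|/n_z) = arctan(0.339/0.140) = 67.5°.
Dip direction = azimuth of (n_x, n_y) = atan2(0.078, 0.330) = 13°.

true dip 68°, dip direction 015°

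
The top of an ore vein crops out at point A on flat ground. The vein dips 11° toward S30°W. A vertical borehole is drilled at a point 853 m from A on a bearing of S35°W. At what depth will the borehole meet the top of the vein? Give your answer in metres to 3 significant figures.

165 m

The hole lies 5° from the dip direction, so the down-dip offset is 853 × cos 5° = 849.75 m.
Depth = down-dip offset × tan(dip) = 849.75 × tan 11° = 849.75 × 0.1944
Depth = 165.18 m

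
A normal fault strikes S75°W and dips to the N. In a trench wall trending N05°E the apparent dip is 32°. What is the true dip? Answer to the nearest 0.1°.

The section is 70° from the strike.
tan δ = tan α / sin β = tan 32° / sin 70° = 0.6249 / 0.9397 = 0.6650
δ = arctan(0.6650) = 33.62°

33.6°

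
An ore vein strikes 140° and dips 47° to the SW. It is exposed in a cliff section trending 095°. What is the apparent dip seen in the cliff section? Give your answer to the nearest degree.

37°

Angle between strike (140°) and section (095°): β = 45°.
tan α = tan 47° × sin 45° = 1.0724 × 0.7071 = 0.7583
apparent dip = arctan 0.7583 = 37.17°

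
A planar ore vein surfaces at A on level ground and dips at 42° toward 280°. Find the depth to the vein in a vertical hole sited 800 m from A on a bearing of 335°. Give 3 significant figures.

The hole lies 55° from the dip direction, so the down-dip offset is 800 × cos 55° = 458.86 m.
Depth = down-dip offset × tan(dip) = 458.86 × tan 42° = 458.86 × 0.9004
Depth = 413.16 m

413 m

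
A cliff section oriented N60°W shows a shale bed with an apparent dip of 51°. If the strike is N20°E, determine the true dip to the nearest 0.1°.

51.4°

β = acute angle between strike N20°E and section N60°W = 80°.
tan δ = tan α / sin β = tan 51° / sin 80° = 1.2349 / 0.9848 = 1.2539
true dip = arctan 1.2539 = 51.43°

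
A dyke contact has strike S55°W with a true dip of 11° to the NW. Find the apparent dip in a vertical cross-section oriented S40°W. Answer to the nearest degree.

The strike is S55°W and the section trends S40°W; the acute angle between them is β = 15°.
tan(apparent dip) = tan 11° · sin 15° = 0.0503
α = arctan(0.0503) = 2.88°

3°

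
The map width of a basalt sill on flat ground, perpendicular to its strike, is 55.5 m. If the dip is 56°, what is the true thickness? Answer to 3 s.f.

True thickness t = w · sin(dip) = 55.5 × sin 56°
t = 55.5 × 0.8290 = 46.012 m

46.0 m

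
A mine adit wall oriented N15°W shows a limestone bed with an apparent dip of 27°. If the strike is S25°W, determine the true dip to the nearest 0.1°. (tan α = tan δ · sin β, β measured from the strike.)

The section is 40° from the strike.
tan δ = tan α / sin β = tan 27° / sin 40° = 0.5095 / 0.6428 = 0.7927
true dip = arctan 0.7927 = 38.40°

38.4°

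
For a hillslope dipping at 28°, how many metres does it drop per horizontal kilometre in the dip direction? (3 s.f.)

drop per km = 1000 × tan 28° = 1000 × 0.5317

532 m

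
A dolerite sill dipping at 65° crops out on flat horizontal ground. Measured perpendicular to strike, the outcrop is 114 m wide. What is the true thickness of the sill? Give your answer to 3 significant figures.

True thickness t = w · sin(dip) = 114 × sin 65°
t = 114 × 0.9063 = 103.319 m

103 m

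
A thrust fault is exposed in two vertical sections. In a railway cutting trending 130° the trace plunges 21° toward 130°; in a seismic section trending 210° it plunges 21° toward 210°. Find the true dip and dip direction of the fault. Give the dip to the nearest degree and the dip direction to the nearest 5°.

true dip 27°, dip direction 170°

Represent each trace as a vector plunging at its apparent dip toward its trend (east-north-up frame): v₁ = (0.715, -0.600, -0.358), v₂ = (-0.467, -0.809, -0.358).
The plane normal is n = v₁ × v₂ ∝ (0.075, -0.424, 0.858).
tan δ = √(n_x²+n_y²)/n_z = 0.430/0.858, so δ = 26.6°.
Dip direction = atan2(0.075, -0.424) = 170° (azimuth of n's horizontal projection).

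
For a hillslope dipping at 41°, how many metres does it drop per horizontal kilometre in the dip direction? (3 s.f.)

drop per km = 1000 × tan 41° = 1000 × 0.8693

869 m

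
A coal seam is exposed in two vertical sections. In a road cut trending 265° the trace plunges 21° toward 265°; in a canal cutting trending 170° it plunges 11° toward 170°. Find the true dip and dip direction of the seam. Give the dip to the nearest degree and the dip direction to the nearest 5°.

true dip 24°, dip direction 235°

Each apparent-dip line lies in the plane. As unit vectors (x east, y north, z up), v₁ plunges 21°→265° and v₂ plunges 11°→170°.
n = v₁ × v₂ = (-0.331, -0.239, 0.913) (taken with n_z > 0).
Dip δ = arctan(|n_h|/n_z) = arctan(0.408/0.913) = 24.1°.
The horizontal component of n points toward azimuth atan2(n_x, n_y) = 234°, the dip direction.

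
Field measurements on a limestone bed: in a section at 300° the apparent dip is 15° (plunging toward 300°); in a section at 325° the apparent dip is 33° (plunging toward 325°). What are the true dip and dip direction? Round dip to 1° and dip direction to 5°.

true dip 45°, dip direction 015°

Each apparent-dip line lies in the plane. As unit vectors (x east, y north, z up), v₁ plunges 15°→300° and v₂ plunges 33°→325°.
Cross product v₁ × v₂ gives the pole to the plane: n ∝ (0.085, 0.331, 0.342).
tan δ = √(n_x²+n_y²)/n_z = 0.342/0.342, so δ = 45.0°.
Dip direction = atan2(0.085, 0.331) = 14° (azimuth of n's horizontal projection).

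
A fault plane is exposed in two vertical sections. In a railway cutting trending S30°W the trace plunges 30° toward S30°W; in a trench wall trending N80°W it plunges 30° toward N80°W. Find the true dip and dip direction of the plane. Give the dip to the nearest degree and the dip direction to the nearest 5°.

Represent each trace as a vector plunging at its apparent dip toward its trend (east-north-up frame): v₁ = (-0.433, -0.750, -0.500), v₂ = (-0.853, 0.150, -0.500).
The plane normal is n = v₁ × v₂ ∝ (-0.450, -0.210, 0.705).
Dip δ = arctan(|n_h|/n_z) = arctan(0.497/0.705) = 35.2°.
Dip direction = atan2(-0.450, -0.210) = 245° (azimuth of n's horizontal projection).

true dip 35°, dip direction 245°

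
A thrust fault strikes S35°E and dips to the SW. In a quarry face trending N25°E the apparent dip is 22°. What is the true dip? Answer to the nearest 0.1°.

The section is 60° from the strike.
tan δ = tan α / sin β = tan 22° / sin 60° = 0.4040 / 0.8660 = 0.4665
true dip = arctan 0.4665 = 25.01°

25.0°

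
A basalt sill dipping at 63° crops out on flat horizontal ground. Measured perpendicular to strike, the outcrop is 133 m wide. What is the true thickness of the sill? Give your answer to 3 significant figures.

True thickness t = w · sin(dip) = 133 × sin 63°
t = 133 × 0.8910 = 118.504 m

119 m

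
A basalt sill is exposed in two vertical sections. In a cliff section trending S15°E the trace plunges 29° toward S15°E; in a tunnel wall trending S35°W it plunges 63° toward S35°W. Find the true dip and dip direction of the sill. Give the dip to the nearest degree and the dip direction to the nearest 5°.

true dip 65°, dip direction 240°

Each apparent-dip line lies in the plane. As unit vectors (x east, y north, z up), v₁ plunges 29°→S15°E and v₂ plunges 63°→S35°W.
n = v₁ × v₂ = (-0.572, -0.328, 0.304) (taken with n_z > 0).
True dip = arccos(n_z / |n|) = arccos(0.4187) = 65.2°.
Dip direction = atan2(-0.572, -0.328) = 240° (azimuth of n's horizontal projection).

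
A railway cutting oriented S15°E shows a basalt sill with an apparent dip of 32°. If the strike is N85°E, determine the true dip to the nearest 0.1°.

32.4°

β = acute angle between strike N85°E and section S15°E = 80°.
tan δ = tan α / sin β = tan 32° / sin 80° = 0.6249 / 0.9848 = 0.6345
true dip = arctan 0.6345 = 32.40°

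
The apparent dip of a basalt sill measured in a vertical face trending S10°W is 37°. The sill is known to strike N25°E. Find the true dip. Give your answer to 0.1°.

71.0°

β = acute angle between strike N25°E and section S10°W = 15°.
tan(true dip) = tan 37° / sin 15° = 2.9115
true dip = arctan 2.9115 = 71.04°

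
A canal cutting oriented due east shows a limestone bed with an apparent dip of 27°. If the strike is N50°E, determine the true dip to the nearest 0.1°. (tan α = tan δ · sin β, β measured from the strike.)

38.4°

β = acute angle between strike N50°E and section due east = 40°.
tan(true dip) = tan 27° / sin 40° = 0.7927
true dip = arctan 0.7927 = 38.40°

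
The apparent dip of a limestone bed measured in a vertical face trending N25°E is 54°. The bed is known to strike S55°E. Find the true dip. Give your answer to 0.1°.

The section is 80° from the strike.
tan(true dip) = tan 54° / sin 80° = 1.3976
δ = arctan(1.3976) = 54.42°

54.4°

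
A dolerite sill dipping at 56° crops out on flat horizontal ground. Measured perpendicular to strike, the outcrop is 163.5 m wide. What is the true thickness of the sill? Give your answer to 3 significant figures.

True thickness t = w · sin(dip) = 163.5 × sin 56°
t = 163.5 × 0.8290 = 135.548 m

136 m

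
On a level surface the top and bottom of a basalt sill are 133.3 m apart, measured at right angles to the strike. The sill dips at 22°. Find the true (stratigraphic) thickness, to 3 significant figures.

49.9 m

True thickness t = w · sin(dip) = 133.3 × sin 22°
t = 133.3 × 0.3746 = 49.935 m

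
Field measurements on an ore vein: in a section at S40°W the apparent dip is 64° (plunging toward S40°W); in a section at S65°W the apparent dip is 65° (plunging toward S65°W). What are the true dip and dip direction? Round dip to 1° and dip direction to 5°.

The two traces are lines in the plane: v₁ = (sin 220°·cos 64°, cos 220°·cos 64°, −sin 64°), v₂ = (sin 245°·cos 65°, cos 245°·cos 65°, −sin 65°).
The plane normal is n = v₁ × v₂ ∝ (-0.144, -0.089, 0.078).
tan δ = √(n_x²+n_y²)/n_z = 0.169/0.078, so δ = 65.2°.
Dip direction = azimuth of (n_x, n_y) = atan2(-0.144, -0.089) = 238°.

true dip 65°, dip direction 240°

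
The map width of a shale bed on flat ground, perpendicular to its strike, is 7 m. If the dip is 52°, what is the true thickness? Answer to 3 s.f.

True thickness t = w · sin(dip) = 7 × sin 52°
t = 7 × 0.7880 = 5.516 m

5.52 m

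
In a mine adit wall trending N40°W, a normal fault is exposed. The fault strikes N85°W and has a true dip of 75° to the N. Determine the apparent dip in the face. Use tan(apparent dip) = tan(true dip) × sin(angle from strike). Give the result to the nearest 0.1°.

69.2°

Angle between strike (N85°W) and section (N40°W): β = 45°.
tan α = tan 75° × sin 45° = 3.7321 × 0.7071 = 2.6390
α = arctan(2.6390) = 69.25°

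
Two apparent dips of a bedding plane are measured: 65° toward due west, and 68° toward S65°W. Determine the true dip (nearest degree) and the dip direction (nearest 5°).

true dip 68°, dip direction 240°

Represent each trace as a vector plunging at its apparent dip toward its trend (east-north-up frame): v₁ = (-0.423, -0.000, -0.906), v₂ = (-0.340, -0.158, -0.927).
Cross product v₁ × v₂ gives the pole to the plane: n ∝ (-0.143, -0.084, 0.067).
True dip = arccos(n_z / |n|) = arccos(0.3732) = 68.1°.
Dip direction = azimuth of (n_x, n_y) = atan2(-0.143, -0.084) = 240°.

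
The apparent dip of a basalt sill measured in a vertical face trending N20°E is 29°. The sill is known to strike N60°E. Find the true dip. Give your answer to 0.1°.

40.8°

β = acute angle between strike N60°E and section N20°E = 40°.
tan δ = tan α / sin β = tan 29° / sin 40° = 0.5543 / 0.6428 = 0.8624
δ = arctan(0.8624) = 40.77°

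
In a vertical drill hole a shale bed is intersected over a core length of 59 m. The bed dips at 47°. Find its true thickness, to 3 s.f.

40.2 m

True thickness t = h · cos(dip) = 59 × cos 47°
t = 59 × 0.6820 = 40.238 m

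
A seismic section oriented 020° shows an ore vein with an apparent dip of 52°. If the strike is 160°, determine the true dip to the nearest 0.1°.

63.3°

The section is 40° from the strike.
tan δ = tan α / sin β = tan 52° / sin 40° = 1.2799 / 0.6428 = 1.9912
true dip = arctan 1.9912 = 63.33°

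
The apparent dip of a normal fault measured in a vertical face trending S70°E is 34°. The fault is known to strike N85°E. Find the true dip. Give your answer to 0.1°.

57.9°

The section is 25° from the strike.
tan δ = tan α / sin β = tan 34° / sin 25° = 0.6745 / 0.4226 = 1.5960
true dip = arctan 1.5960 = 57.93°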